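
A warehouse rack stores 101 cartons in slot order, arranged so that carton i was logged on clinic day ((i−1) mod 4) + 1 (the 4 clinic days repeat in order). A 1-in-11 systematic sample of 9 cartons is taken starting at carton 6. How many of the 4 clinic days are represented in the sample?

4

Consecutive selections differ by k = 11, so their clinic day numbers differ by 11 mod 4 = 3.
gcd(11, 4) = 1, so the sample visits 4/1 = 4 distinct residues mod 4.
Start 6 is clinic day 2; the clinic days hit are 1, 2, 3, 4.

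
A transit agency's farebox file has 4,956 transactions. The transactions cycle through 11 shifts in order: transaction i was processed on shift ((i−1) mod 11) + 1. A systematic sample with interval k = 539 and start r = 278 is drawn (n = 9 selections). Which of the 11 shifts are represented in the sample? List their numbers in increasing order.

Consecutive selections differ by k = 539, so their shift numbers differ by 539 mod 11 = 0.
gcd(539, 11) = 11, so the sample visits 11/11 = 1 distinct residues mod 11.
Start 278 is shift 3; the shifts hit are 3.

3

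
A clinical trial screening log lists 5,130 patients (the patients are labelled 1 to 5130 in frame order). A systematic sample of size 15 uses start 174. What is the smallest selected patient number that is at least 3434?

3594

k = 5130/15 = 342
Steps past start: ⌈(3434 − 174)/342⌉ = ⌈3260/342⌉ = 10
Selected patient: 174 + 10×342 = 3594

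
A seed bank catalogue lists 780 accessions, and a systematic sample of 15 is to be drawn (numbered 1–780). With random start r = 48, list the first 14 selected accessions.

k = N/n = 780/15 = 52
accession 1: 48
accession 2: 48 + 52 = 100
accession 3: 100 + 52 = 152
accession 4: 152 + 52 = 204
accession 5: 204 + 52 = 256
accession 6: 256 + 52 = 308
accession 7: 308 + 52 = 360
accession 8: 360 + 52 = 412
accession 9: 412 + 52 = 464
accession 10: 464 + 52 = 516
accession 11: 516 + 52 = 568
accession 12: 568 + 52 = 620
accession 13: 620 + 52 = 672
accession 14: 672 + 52 = 724

48, 100, 152, 204, 256, 308, 360, 412, 464, 516, 568, 620, 672, 724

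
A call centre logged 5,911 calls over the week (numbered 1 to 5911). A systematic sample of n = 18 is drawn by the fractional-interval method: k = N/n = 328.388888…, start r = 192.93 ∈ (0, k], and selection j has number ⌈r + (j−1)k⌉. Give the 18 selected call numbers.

193, 522, 850, 1179, 1507, 1835, 2164, 2492, 2821, 3149, 3477, 3806, 4134, 4462, 4791, 5119, 5448, 5776

j=1: r + 0k = 192.93 → ⌈·⌉ = 193
j=2: r + 1k = 521.318888… → ⌈·⌉ = 522
j=3: r + 2k = 849.707777… → ⌈·⌉ = 850
j=4: r + 3k = 1178.096666… → ⌈·⌉ = 1179
j=5: r + 4k = 1506.485555… → ⌈·⌉ = 1507
j=6: r + 5k = 1834.874444… → ⌈·⌉ = 1835
j=7: r + 6k = 2163.263333… → ⌈·⌉ = 2164
j=8: r + 7k = 2491.652222… → ⌈·⌉ = 2492
j=9: r + 8k = 2820.041111… → ⌈·⌉ = 2821
j=10: r + 9k = 3148.43 → ⌈·⌉ = 3149
j=11: r + 10k = 3476.818888… → ⌈·⌉ = 3477
j=12: r + 11k = 3805.207777… → ⌈·⌉ = 3806
j=13: r + 12k = 4133.596666… → ⌈·⌉ = 4134
j=14: r + 13k = 4461.985555… → ⌈·⌉ = 4462
j=15: r + 14k = 4790.374444… → ⌈·⌉ = 4791
j=16: r + 15k = 5118.763333… → ⌈·⌉ = 5119
j=17: r + 16k = 5447.152222… → ⌈·⌉ = 5448
j=18: r + 17k = 5775.541111… → ⌈·⌉ = 5776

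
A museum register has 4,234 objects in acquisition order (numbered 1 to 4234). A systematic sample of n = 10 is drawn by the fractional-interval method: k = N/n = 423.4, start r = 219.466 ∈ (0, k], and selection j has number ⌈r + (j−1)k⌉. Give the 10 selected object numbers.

220, 643, 1067, 1490, 1914, 2337, 2760, 3184, 3607, 4031

j=1: r + 0k = 219.466 → ⌈·⌉ = 220
j=2: r + 1k = 642.866 → ⌈·⌉ = 643
j=3: r + 2k = 1066.266 → ⌈·⌉ = 1067
j=4: r + 3k = 1489.666 → ⌈·⌉ = 1490
j=5: r + 4k = 1913.066 → ⌈·⌉ = 1914
j=6: r + 5k = 2336.466 → ⌈·⌉ = 2337
j=7: r + 6k = 2759.866 → ⌈·⌉ = 2760
j=8: r + 7k = 3183.266 → ⌈·⌉ = 3184
j=9: r + 8k = 3606.666 → ⌈·⌉ = 3607
j=10: r + 9k = 4030.066 → ⌈·⌉ = 4031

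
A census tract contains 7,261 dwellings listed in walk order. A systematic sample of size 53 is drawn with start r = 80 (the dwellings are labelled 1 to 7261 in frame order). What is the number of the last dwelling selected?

k = 7261/53 = 137
53rd selection = r + (53−1)·k = 80 + 52×137 = 80 + 7124 = 7204

7204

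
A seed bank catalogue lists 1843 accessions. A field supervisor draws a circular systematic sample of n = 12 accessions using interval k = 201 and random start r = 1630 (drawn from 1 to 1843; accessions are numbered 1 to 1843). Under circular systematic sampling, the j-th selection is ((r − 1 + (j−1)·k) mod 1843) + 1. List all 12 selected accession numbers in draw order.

Selection 1: 1630
Selection 2: 1630 + 201 = 1831
Selection 3: 1831 + 201 = 2032 → 2032 − 1843 = 189
Selection 4: 189 + 201 = 390
Selection 5: 390 + 201 = 591
Selection 6: 591 + 201 = 792
Selection 7: 792 + 201 = 993
Selection 8: 993 + 201 = 1194
Selection 9: 1194 + 201 = 1395
Selection 10: 1395 + 201 = 1596
Selection 11: 1596 + 201 = 1797
Selection 12: 1797 + 201 = 1998 → 1998 − 1843 = 155

1630, 1831, 189, 390, 591, 792, 993, 1194, 1395, 1596, 1797, 155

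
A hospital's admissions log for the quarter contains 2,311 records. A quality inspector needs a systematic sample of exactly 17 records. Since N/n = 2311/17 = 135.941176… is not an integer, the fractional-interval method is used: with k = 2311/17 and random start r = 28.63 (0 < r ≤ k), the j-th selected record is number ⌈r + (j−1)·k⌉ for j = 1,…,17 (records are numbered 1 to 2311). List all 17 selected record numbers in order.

29, 165, 301, 437, 573, 709, 845, 981, 1117, 1253, 1389, 1524, 1660, 1796, 1932, 2068, 2204

j=1: r + 0k = 28.63 → ⌈·⌉ = 29
j=2: r + 1k = 164.571176… → ⌈·⌉ = 165
j=3: r + 2k = 300.512352… → ⌈·⌉ = 301
j=4: r + 3k = 436.453529… → ⌈·⌉ = 437
j=5: r + 4k = 572.394705… → ⌈·⌉ = 573
j=6: r + 5k = 708.335882… → ⌈·⌉ = 709
j=7: r + 6k = 844.277058… → ⌈·⌉ = 845
j=8: r + 7k = 980.218235… → ⌈·⌉ = 981
j=9: r + 8k = 1116.159411… → ⌈·⌉ = 1117
j=10: r + 9k = 1252.100588… → ⌈·⌉ = 1253
j=11: r + 10k = 1388.041764… → ⌈·⌉ = 1389
j=12: r + 11k = 1523.982941… → ⌈·⌉ = 1524
j=13: r + 12k = 1659.924117… → ⌈·⌉ = 1660
j=14: r + 13k = 1795.865294… → ⌈·⌉ = 1796
j=15: r + 14k = 1931.806470… → ⌈·⌉ = 1932
j=16: r + 15k = 2067.747647… → ⌈·⌉ = 2068
j=17: r + 16k = 2203.688823… → ⌈·⌉ = 2204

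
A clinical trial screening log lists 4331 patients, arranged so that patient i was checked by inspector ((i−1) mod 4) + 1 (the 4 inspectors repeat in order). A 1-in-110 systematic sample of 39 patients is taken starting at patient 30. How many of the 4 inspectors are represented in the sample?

Consecutive selections differ by k = 110, so their inspector numbers differ by 110 mod 4 = 2.
gcd(110, 4) = 2, so the sample visits 4/2 = 2 distinct residues mod 4.
Start 30 is inspector 2; the inspectors hit are 2, 4.

2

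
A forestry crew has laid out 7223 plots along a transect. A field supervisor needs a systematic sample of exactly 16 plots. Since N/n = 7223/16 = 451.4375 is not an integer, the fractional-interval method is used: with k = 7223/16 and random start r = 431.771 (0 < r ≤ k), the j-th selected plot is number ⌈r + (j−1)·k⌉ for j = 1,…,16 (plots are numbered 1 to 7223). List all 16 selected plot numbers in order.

j=1: r + 0k = 431.771 → ⌈·⌉ = 432
j=2: r + 1k = 883.2085 → ⌈·⌉ = 884
j=3: r + 2k = 1334.646 → ⌈·⌉ = 1335
j=4: r + 3k = 1786.0835 → ⌈·⌉ = 1787
j=5: r + 4k = 2237.521 → ⌈·⌉ = 2238
j=6: r + 5k = 2688.9585 → ⌈·⌉ = 2689
j=7: r + 6k = 3140.396 → ⌈·⌉ = 3141
j=8: r + 7k = 3591.8335 → ⌈·⌉ = 3592
j=9: r + 8k = 4043.271 → ⌈·⌉ = 4044
j=10: r + 9k = 4494.7085 → ⌈·⌉ = 4495
j=11: r + 10k = 4946.146 → ⌈·⌉ = 4947
j=12: r + 11k = 5397.5835 → ⌈·⌉ = 5398
j=13: r + 12k = 5849.021 → ⌈·⌉ = 5850
j=14: r + 13k = 6300.4585 → ⌈·⌉ = 6301
j=15: r + 14k = 6751.896 → ⌈·⌉ = 6752
j=16: r + 15k = 7203.3335 → ⌈·⌉ = 7204

432, 884, 1335, 1787, 2238, 2689, 3141, 3592, 4044, 4495, 4947, 5398, 5850, 6301, 6752, 7204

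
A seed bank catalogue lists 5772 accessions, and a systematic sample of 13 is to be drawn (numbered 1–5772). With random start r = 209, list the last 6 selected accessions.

k = N/n = 5772/13 = 444
8th selection = 209 + 7×444 = 3317
9th: 3317 + 444 = 3761
10th: 3761 + 444 = 4205
11th: 4205 + 444 = 4649
12th: 4649 + 444 = 5093
13th: 5093 + 444 = 5537

3317, 3761, 4205, 4649, 5093, 5537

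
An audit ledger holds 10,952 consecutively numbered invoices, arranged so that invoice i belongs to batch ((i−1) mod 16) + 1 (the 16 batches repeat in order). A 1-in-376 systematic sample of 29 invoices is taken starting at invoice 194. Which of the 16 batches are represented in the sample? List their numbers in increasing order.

2, 10

Consecutive selections differ by k = 376, so their batch numbers differ by 376 mod 16 = 8.
gcd(376, 16) = 8, so the sample visits 16/8 = 2 distinct residues mod 16.
Start 194 is batch 2; the batches hit are 2, 10.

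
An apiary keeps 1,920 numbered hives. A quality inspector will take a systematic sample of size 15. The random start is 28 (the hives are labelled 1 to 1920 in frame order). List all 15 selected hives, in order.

k = N/n = 1920/15 = 128
hive 1: 28
hive 2: 28 + 128 = 156
hive 3: 156 + 128 = 284
hive 4: 284 + 128 = 412
hive 5: 412 + 128 = 540
hive 6: 540 + 128 = 668
hive 7: 668 + 128 = 796
hive 8: 796 + 128 = 924
hive 9: 924 + 128 = 1052
hive 10: 1052 + 128 = 1180
hive 11: 1180 + 128 = 1308
hive 12: 1308 + 128 = 1436
hive 13: 1436 + 128 = 1564
hive 14: 1564 + 128 = 1692
hive 15: 1692 + 128 = 1820

28, 156, 284, 412, 540, 668, 796, 924, 1052, 1180, 1308, 1436, 1564, 1692, 1820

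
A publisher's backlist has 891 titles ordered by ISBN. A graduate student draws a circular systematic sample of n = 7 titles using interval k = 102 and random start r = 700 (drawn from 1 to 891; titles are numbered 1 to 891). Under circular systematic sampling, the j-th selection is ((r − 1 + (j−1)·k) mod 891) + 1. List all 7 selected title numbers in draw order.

700, 802, 13, 115, 217, 319, 421

Selection 1: 700
Selection 2: 700 + 102 = 802
Selection 3: 802 + 102 = 904 → 904 − 891 = 13
Selection 4: 13 + 102 = 115
Selection 5: 115 + 102 = 217
Selection 6: 217 + 102 = 319
Selection 7: 319 + 102 = 421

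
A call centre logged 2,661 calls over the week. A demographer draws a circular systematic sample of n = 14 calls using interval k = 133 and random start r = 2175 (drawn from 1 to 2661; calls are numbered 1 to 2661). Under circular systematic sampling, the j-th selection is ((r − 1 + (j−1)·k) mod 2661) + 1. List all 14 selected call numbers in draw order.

2175, 2308, 2441, 2574, 46, 179, 312, 445, 578, 711, 844, 977, 1110, 1243

Selection 1: 2175
Selection 2: 2175 + 133 = 2308
Selection 3: 2308 + 133 = 2441
Selection 4: 2441 + 133 = 2574
Selection 5: 2574 + 133 = 2707 → 2707 − 2661 = 46
Selection 6: 46 + 133 = 179
Selection 7: 179 + 133 = 312
Selection 8: 312 + 133 = 445
Selection 9: 445 + 133 = 578
Selection 10: 578 + 133 = 711
Selection 11: 711 + 133 = 844
Selection 12: 844 + 133 = 977
Selection 13: 977 + 133 = 1110
Selection 14: 1110 + 133 = 1243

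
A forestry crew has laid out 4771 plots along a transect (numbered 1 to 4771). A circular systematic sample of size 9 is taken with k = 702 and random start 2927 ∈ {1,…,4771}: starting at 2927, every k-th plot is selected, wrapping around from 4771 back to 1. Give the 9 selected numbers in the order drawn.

2927, 3629, 4331, 262, 964, 1666, 2368, 3070, 3772

Selection 1: 2927
Selection 2: 2927 + 702 = 3629
Selection 3: 3629 + 702 = 4331
Selection 4: 4331 + 702 = 5033 → 5033 − 4771 = 262
Selection 5: 262 + 702 = 964
Selection 6: 964 + 702 = 1666
Selection 7: 1666 + 702 = 2368
Selection 8: 2368 + 702 = 3070
Selection 9: 3070 + 702 = 3772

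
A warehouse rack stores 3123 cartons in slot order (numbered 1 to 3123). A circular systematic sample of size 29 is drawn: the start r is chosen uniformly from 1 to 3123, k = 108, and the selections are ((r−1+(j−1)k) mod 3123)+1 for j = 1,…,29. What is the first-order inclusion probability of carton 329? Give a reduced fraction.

29/3123

For each position j, as r ranges over 1…3123 the j-th selection hits every carton exactly once, so carton 329 is selected for exactly 29 of the 3123 starts.
Inclusion probability = 29/3123.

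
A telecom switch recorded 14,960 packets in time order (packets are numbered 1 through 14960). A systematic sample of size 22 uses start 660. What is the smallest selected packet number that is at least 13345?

13580

k = 14960/22 = 680
Steps past start: ⌈(13345 − 660)/680⌉ = ⌈12685/680⌉ = 19
Selected packet: 660 + 19×680 = 13580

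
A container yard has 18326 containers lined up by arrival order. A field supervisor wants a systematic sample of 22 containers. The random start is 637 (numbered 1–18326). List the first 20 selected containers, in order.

637, 1470, 2303, 3136, 3969, 4802, 5635, 6468, 7301, 8134, 8967, 9800, 10633, 11466, 12299, 13132, 13965, 14798, 15631, 16464

k = N/n = 18326/22 = 833
container 1: 637
container 2: 637 + 833 = 1470
container 3: 1470 + 833 = 2303
container 4: 2303 + 833 = 3136
container 5: 3136 + 833 = 3969
container 6: 3969 + 833 = 4802
container 7: 4802 + 833 = 5635
container 8: 5635 + 833 = 6468
container 9: 6468 + 833 = 7301
container 10: 7301 + 833 = 8134
container 11: 8134 + 833 = 8967
container 12: 8967 + 833 = 9800
container 13: 9800 + 833 = 10633
container 14: 10633 + 833 = 11466
container 15: 11466 + 833 = 12299
container 16: 12299 + 833 = 13132
container 17: 13132 + 833 = 13965
container 18: 13965 + 833 = 14798
container 19: 14798 + 833 = 15631
container 20: 15631 + 833 = 16464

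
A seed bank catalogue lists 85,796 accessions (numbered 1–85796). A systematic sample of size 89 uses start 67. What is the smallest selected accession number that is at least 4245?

k = 85796/89 = 964
Steps past start: ⌈(4245 − 67)/964⌉ = ⌈4178/964⌉ = 5
Selected accession: 67 + 5×964 = 4887

4887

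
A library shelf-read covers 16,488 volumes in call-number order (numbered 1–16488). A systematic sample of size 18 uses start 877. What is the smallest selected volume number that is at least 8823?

9121

k = 16488/18 = 916
Steps past start: ⌈(8823 − 877)/916⌉ = ⌈7946/916⌉ = 9
Selected volume: 877 + 9×916 = 9121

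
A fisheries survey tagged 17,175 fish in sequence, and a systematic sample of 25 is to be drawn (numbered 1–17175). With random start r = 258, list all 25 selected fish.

k = N/n = 17175/25 = 687
fish 1: 258
fish 2: 258 + 687 = 945
fish 3: 945 + 687 = 1632
fish 4: 1632 + 687 = 2319
fish 5: 2319 + 687 = 3006
fish 6: 3006 + 687 = 3693
fish 7: 3693 + 687 = 4380
fish 8: 4380 + 687 = 5067
fish 9: 5067 + 687 = 5754
fish 10: 5754 + 687 = 6441
fish 11: 6441 + 687 = 7128
fish 12: 7128 + 687 = 7815
fish 13: 7815 + 687 = 8502
fish 14: 8502 + 687 = 9189
fish 15: 9189 + 687 = 9876
fish 16: 9876 + 687 = 10563
fish 17: 10563 + 687 = 11250
fish 18: 11250 + 687 = 11937
fish 19: 11937 + 687 = 12624
fish 20: 12624 + 687 = 13311
fish 21: 13311 + 687 = 13998
fish 22: 13998 + 687 = 14685
fish 23: 14685 + 687 = 15372
fish 24: 15372 + 687 = 16059
fish 25: 16059 + 687 = 16746

258, 945, 1632, 2319, 3006, 3693, 4380, 5067, 5754, 6441, 7128, 7815, 8502, 9189, 9876, 10563, 11250, 11937, 12624, 13311, 13998, 14685, 15372, 16059, 16746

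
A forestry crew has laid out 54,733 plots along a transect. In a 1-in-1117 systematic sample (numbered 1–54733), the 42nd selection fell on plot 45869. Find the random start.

72

k = 1117
r = 45869 − (42−1)×1117 = 45869 − 45797 = 72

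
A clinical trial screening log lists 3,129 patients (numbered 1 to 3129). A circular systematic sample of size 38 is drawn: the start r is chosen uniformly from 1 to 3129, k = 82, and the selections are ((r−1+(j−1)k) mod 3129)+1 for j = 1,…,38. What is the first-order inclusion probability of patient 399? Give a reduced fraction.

38/3129

For each position j, as r ranges over 1…3129 the j-th selection hits every patient exactly once, so patient 399 is selected for exactly 38 of the 3129 starts.
Inclusion probability = 38/3129.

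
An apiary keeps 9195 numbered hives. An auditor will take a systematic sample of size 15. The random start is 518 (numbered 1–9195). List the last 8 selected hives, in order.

4809, 5422, 6035, 6648, 7261, 7874, 8487, 9100

k = N/n = 9195/15 = 613
8th selection = 518 + 7×613 = 4809
9th: 4809 + 613 = 5422
10th: 5422 + 613 = 6035
11th: 6035 + 613 = 6648
12th: 6648 + 613 = 7261
13th: 7261 + 613 = 7874
14th: 7874 + 613 = 8487
15th: 8487 + 613 = 9100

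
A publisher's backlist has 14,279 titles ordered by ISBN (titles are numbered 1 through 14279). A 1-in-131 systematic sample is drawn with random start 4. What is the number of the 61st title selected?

k = 131
61st selection = r + (61−1)·k = 4 + 60×131 = 4 + 7860 = 7864

7864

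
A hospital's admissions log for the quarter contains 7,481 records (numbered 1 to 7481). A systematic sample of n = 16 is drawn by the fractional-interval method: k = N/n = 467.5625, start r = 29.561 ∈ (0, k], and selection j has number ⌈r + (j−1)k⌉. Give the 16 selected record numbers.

30, 498, 965, 1433, 1900, 2368, 2835, 3303, 3771, 4238, 4706, 5173, 5641, 6108, 6576, 7043

j=1: r + 0k = 29.561 → ⌈·⌉ = 30
j=2: r + 1k = 497.1235 → ⌈·⌉ = 498
j=3: r + 2k = 964.686 → ⌈·⌉ = 965
j=4: r + 3k = 1432.2485 → ⌈·⌉ = 1433
j=5: r + 4k = 1899.811 → ⌈·⌉ = 1900
j=6: r + 5k = 2367.3735 → ⌈·⌉ = 2368
j=7: r + 6k = 2834.936 → ⌈·⌉ = 2835
j=8: r + 7k = 3302.4985 → ⌈·⌉ = 3303
j=9: r + 8k = 3770.061 → ⌈·⌉ = 3771
j=10: r + 9k = 4237.6235 → ⌈·⌉ = 4238
j=11: r + 10k = 4705.186 → ⌈·⌉ = 4706
j=12: r + 11k = 5172.7485 → ⌈·⌉ = 5173
j=13: r + 12k = 5640.311 → ⌈·⌉ = 5641
j=14: r + 13k = 6107.8735 → ⌈·⌉ = 6108
j=15: r + 14k = 6575.436 → ⌈·⌉ = 6576
j=16: r + 15k = 7042.9985 → ⌈·⌉ = 7043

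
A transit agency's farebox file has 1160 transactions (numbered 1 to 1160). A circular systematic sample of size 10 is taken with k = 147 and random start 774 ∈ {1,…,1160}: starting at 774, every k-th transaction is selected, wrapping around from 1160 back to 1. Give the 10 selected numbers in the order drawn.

774, 921, 1068, 55, 202, 349, 496, 643, 790, 937

Selection 1: 774
Selection 2: 774 + 147 = 921
Selection 3: 921 + 147 = 1068
Selection 4: 1068 + 147 = 1215 → 1215 − 1160 = 55
Selection 5: 55 + 147 = 202
Selection 6: 202 + 147 = 349
Selection 7: 349 + 147 = 496
Selection 8: 496 + 147 = 643
Selection 9: 643 + 147 = 790
Selection 10: 790 + 147 = 937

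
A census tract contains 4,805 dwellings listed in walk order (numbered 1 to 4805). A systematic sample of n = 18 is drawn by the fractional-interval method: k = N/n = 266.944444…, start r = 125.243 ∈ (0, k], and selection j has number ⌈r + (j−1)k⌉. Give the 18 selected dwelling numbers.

126, 393, 660, 927, 1194, 1460, 1727, 1994, 2261, 2528, 2795, 3062, 3329, 3596, 3863, 4130, 4397, 4664

j=1: r + 0k = 125.243 → ⌈·⌉ = 126
j=2: r + 1k = 392.187444… → ⌈·⌉ = 393
j=3: r + 2k = 659.131888… → ⌈·⌉ = 660
j=4: r + 3k = 926.076333… → ⌈·⌉ = 927
j=5: r + 4k = 1193.020777… → ⌈·⌉ = 1194
j=6: r + 5k = 1459.965222… → ⌈·⌉ = 1460
j=7: r + 6k = 1726.909666… → ⌈·⌉ = 1727
j=8: r + 7k = 1993.854111… → ⌈·⌉ = 1994
j=9: r + 8k = 2260.798555… → ⌈·⌉ = 2261
j=10: r + 9k = 2527.743 → ⌈·⌉ = 2528
j=11: r + 10k = 2794.687444… → ⌈·⌉ = 2795
j=12: r + 11k = 3061.631888… → ⌈·⌉ = 3062
j=13: r + 12k = 3328.576333… → ⌈·⌉ = 3329
j=14: r + 13k = 3595.520777… → ⌈·⌉ = 3596
j=15: r + 14k = 3862.465222… → ⌈·⌉ = 3863
j=16: r + 15k = 4129.409666… → ⌈·⌉ = 4130
j=17: r + 16k = 4396.354111… → ⌈·⌉ = 4397
j=18: r + 17k = 4663.298555… → ⌈·⌉ = 4664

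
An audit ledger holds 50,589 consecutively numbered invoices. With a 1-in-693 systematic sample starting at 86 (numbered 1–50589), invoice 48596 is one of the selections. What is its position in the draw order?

71

k = 693
position = (48596 − 86)/693 + 1 = 48510/693 + 1 = 70 + 1 = 71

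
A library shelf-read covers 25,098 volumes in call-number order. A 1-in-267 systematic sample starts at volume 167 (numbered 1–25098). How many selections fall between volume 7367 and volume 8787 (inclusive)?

k = 267
First selection ≥ 7367: 167 + ⌈(7367−167)/267⌉·267 = 167 + 27×267 = 7376
Last selection ≤ 8787: 167 + ⌊(8787−167)/267⌋·267 = 167 + 32×267 = 8711
Count = 32 − 27 + 1 = 6

6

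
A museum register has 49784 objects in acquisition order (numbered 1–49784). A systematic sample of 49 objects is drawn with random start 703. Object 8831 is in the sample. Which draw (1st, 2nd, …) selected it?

9

k = 49784/49 = 1016
position = (8831 − 703)/1016 + 1 = 8128/1016 + 1 = 8 + 1 = 9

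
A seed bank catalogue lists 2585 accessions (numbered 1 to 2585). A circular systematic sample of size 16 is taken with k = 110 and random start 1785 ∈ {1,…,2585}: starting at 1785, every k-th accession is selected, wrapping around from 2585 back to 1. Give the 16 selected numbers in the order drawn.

1785, 1895, 2005, 2115, 2225, 2335, 2445, 2555, 80, 190, 300, 410, 520, 630, 740, 850

Selection 1: 1785
Selection 2: 1785 + 110 = 1895
Selection 3: 1895 + 110 = 2005
Selection 4: 2005 + 110 = 2115
Selection 5: 2115 + 110 = 2225
Selection 6: 2225 + 110 = 2335
Selection 7: 2335 + 110 = 2445
Selection 8: 2445 + 110 = 2555
Selection 9: 2555 + 110 = 2665 → 2665 − 2585 = 80
Selection 10: 80 + 110 = 190
Selection 11: 190 + 110 = 300
Selection 12: 300 + 110 = 410
Selection 13: 410 + 110 = 520
Selection 14: 520 + 110 = 630
Selection 15: 630 + 110 = 740
Selection 16: 740 + 110 = 850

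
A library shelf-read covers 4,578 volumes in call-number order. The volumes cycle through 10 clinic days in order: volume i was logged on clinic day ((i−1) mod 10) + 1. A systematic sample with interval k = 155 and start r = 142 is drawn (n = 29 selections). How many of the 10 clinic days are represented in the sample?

Consecutive selections differ by k = 155, so their clinic day numbers differ by 155 mod 10 = 5.
gcd(155, 10) = 5, so the sample visits 10/5 = 2 distinct residues mod 10.
Start 142 is clinic day 2; the clinic days hit are 2, 7.

2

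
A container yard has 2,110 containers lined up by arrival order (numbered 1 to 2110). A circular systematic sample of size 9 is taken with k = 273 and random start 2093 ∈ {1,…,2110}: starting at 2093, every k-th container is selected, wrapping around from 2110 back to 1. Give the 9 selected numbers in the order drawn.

Selection 1: 2093
Selection 2: 2093 + 273 = 2366 → 2366 − 2110 = 256
Selection 3: 256 + 273 = 529
Selection 4: 529 + 273 = 802
Selection 5: 802 + 273 = 1075
Selection 6: 1075 + 273 = 1348
Selection 7: 1348 + 273 = 1621
Selection 8: 1621 + 273 = 1894
Selection 9: 1894 + 273 = 2167 → 2167 − 2110 = 57

2093, 256, 529, 802, 1075, 1348, 1621, 1894, 57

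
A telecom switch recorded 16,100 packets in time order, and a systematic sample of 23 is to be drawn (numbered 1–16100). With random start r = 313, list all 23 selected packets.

313, 1013, 1713, 2413, 3113, 3813, 4513, 5213, 5913, 6613, 7313, 8013, 8713, 9413, 10113, 10813, 11513, 12213, 12913, 13613, 14313, 15013, 15713

k = N/n = 16100/23 = 700
packet 1: 313
packet 2: 313 + 700 = 1013
packet 3: 1013 + 700 = 1713
packet 4: 1713 + 700 = 2413
packet 5: 2413 + 700 = 3113
packet 6: 3113 + 700 = 3813
packet 7: 3813 + 700 = 4513
packet 8: 4513 + 700 = 5213
packet 9: 5213 + 700 = 5913
packet 10: 5913 + 700 = 6613
packet 11: 6613 + 700 = 7313
packet 12: 7313 + 700 = 8013
packet 13: 8013 + 700 = 8713
packet 14: 8713 + 700 = 9413
packet 15: 9413 + 700 = 10113
packet 16: 10113 + 700 = 10813
packet 17: 10813 + 700 = 11513
packet 18: 11513 + 700 = 12213
packet 19: 12213 + 700 = 12913
packet 20: 12913 + 700 = 13613
packet 21: 13613 + 700 = 14313
packet 22: 14313 + 700 = 15013
packet 23: 15013 + 700 = 15713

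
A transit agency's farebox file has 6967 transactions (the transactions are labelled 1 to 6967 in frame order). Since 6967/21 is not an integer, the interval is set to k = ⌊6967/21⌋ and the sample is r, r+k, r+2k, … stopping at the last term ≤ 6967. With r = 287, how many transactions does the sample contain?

k = ⌊6967/21⌋ = 331
Achieved size = ⌊(6967 − 287)/331⌋ + 1 = ⌊6680/331⌋ + 1 = 20 + 1 = 21
(last selection: 287 + 20×331 = 6907 ≤ 6967; next would be 7238 > 6967)

21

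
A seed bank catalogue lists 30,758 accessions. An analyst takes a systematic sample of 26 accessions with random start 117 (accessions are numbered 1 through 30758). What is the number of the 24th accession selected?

k = 30758/26 = 1183
24th selection = r + (24−1)·k = 117 + 23×1183 = 117 + 27209 = 27326

27326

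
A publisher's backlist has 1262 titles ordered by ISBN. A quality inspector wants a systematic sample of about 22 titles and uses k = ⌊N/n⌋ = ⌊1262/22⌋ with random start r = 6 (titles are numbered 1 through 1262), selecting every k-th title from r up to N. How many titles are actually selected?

k = ⌊1262/22⌋ = 57
Achieved size = ⌊(1262 − 6)/57⌋ + 1 = ⌊1256/57⌋ + 1 = 22 + 1 = 23
(last selection: 6 + 22×57 = 1260 ≤ 1262; next would be 1317 > 1262)

23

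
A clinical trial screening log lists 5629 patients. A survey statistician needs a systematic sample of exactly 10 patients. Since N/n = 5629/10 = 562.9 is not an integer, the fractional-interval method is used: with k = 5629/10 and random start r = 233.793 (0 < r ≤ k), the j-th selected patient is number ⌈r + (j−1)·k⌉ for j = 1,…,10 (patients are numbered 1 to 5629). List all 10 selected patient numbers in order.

234, 797, 1360, 1923, 2486, 3049, 3612, 4175, 4737, 5300

j=1: r + 0k = 233.793 → ⌈·⌉ = 234
j=2: r + 1k = 796.693 → ⌈·⌉ = 797
j=3: r + 2k = 1359.593 → ⌈·⌉ = 1360
j=4: r + 3k = 1922.493 → ⌈·⌉ = 1923
j=5: r + 4k = 2485.393 → ⌈·⌉ = 2486
j=6: r + 5k = 3048.293 → ⌈·⌉ = 3049
j=7: r + 6k = 3611.193 → ⌈·⌉ = 3612
j=8: r + 7k = 4174.093 → ⌈·⌉ = 4175
j=9: r + 8k = 4736.993 → ⌈·⌉ = 4737
j=10: r + 9k = 5299.893 → ⌈·⌉ = 5300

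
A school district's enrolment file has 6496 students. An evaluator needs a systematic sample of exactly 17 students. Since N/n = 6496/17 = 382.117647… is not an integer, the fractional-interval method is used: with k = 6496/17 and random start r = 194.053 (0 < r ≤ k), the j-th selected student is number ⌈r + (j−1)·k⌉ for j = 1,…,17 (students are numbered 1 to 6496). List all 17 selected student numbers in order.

j=1: r + 0k = 194.053 → ⌈·⌉ = 195
j=2: r + 1k = 576.170647… → ⌈·⌉ = 577
j=3: r + 2k = 958.288294… → ⌈·⌉ = 959
j=4: r + 3k = 1340.405941… → ⌈·⌉ = 1341
j=5: r + 4k = 1722.523588… → ⌈·⌉ = 1723
j=6: r + 5k = 2104.641235… → ⌈·⌉ = 2105
j=7: r + 6k = 2486.758882… → ⌈·⌉ = 2487
j=8: r + 7k = 2868.876529… → ⌈·⌉ = 2869
j=9: r + 8k = 3250.994176… → ⌈·⌉ = 3251
j=10: r + 9k = 3633.111823… → ⌈·⌉ = 3634
j=11: r + 10k = 4015.229470… → ⌈·⌉ = 4016
j=12: r + 11k = 4397.347117… → ⌈·⌉ = 4398
j=13: r + 12k = 4779.464764… → ⌈·⌉ = 4780
j=14: r + 13k = 5161.582411… → ⌈·⌉ = 5162
j=15: r + 14k = 5543.700058… → ⌈·⌉ = 5544
j=16: r + 15k = 5925.817705… → ⌈·⌉ = 5926
j=17: r + 16k = 6307.935352… → ⌈·⌉ = 6308

195, 577, 959, 1341, 1723, 2105, 2487, 2869, 3251, 3634, 4016, 4398, 4780, 5162, 5544, 5926, 6308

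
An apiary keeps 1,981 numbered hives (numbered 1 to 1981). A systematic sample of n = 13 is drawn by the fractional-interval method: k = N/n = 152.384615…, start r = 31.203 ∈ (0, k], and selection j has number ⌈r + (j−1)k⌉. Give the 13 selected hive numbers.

32, 184, 336, 489, 641, 794, 946, 1098, 1251, 1403, 1556, 1708, 1860

j=1: r + 0k = 31.203 → ⌈·⌉ = 32
j=2: r + 1k = 183.587615… → ⌈·⌉ = 184
j=3: r + 2k = 335.972230… → ⌈·⌉ = 336
j=4: r + 3k = 488.356846… → ⌈·⌉ = 489
j=5: r + 4k = 640.741461… → ⌈·⌉ = 641
j=6: r + 5k = 793.126076… → ⌈·⌉ = 794
j=7: r + 6k = 945.510692… → ⌈·⌉ = 946
j=8: r + 7k = 1097.895307… → ⌈·⌉ = 1098
j=9: r + 8k = 1250.279923… → ⌈·⌉ = 1251
j=10: r + 9k = 1402.664538… → ⌈·⌉ = 1403
j=11: r + 10k = 1555.049153… → ⌈·⌉ = 1556
j=12: r + 11k = 1707.433769… → ⌈·⌉ = 1708
j=13: r + 12k = 1859.818384… → ⌈·⌉ = 1860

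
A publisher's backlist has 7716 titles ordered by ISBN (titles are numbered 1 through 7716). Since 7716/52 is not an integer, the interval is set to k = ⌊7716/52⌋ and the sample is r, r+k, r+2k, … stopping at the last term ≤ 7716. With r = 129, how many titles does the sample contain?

52

k = ⌊7716/52⌋ = 148
Achieved size = ⌊(7716 − 129)/148⌋ + 1 = ⌊7587/148⌋ + 1 = 51 + 1 = 52
(last selection: 129 + 51×148 = 7677 ≤ 7716; next would be 7825 > 7716)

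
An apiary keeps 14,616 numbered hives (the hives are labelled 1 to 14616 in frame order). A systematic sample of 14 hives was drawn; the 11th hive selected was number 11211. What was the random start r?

771

k = 14616/14 = 1044
r = 11211 − (11−1)×1044 = 11211 − 10440 = 771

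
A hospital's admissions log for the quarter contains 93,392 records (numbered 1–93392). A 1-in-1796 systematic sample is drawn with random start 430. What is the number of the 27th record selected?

k = 1796
27th selection = r + (27−1)·k = 430 + 26×1796 = 430 + 46696 = 47126

47126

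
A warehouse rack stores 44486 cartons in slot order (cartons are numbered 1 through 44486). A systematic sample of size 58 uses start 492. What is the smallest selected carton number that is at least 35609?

k = 44486/58 = 767
Steps past start: ⌈(35609 − 492)/767⌉ = ⌈35117/767⌉ = 46
Selected carton: 492 + 46×767 = 35774

35774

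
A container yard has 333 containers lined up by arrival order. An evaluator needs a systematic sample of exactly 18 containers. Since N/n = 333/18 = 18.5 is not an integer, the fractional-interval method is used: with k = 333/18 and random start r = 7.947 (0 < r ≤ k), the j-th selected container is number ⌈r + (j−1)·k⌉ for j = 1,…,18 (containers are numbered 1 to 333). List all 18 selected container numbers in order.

j=1: r + 0k = 7.947 → ⌈·⌉ = 8
j=2: r + 1k = 26.447 → ⌈·⌉ = 27
j=3: r + 2k = 44.947 → ⌈·⌉ = 45
j=4: r + 3k = 63.447 → ⌈·⌉ = 64
j=5: r + 4k = 81.947 → ⌈·⌉ = 82
j=6: r + 5k = 100.447 → ⌈·⌉ = 101
j=7: r + 6k = 118.947 → ⌈·⌉ = 119
j=8: r + 7k = 137.447 → ⌈·⌉ = 138
j=9: r + 8k = 155.947 → ⌈·⌉ = 156
j=10: r + 9k = 174.447 → ⌈·⌉ = 175
j=11: r + 10k = 192.947 → ⌈·⌉ = 193
j=12: r + 11k = 211.447 → ⌈·⌉ = 212
j=13: r + 12k = 229.947 → ⌈·⌉ = 230
j=14: r + 13k = 248.447 → ⌈·⌉ = 249
j=15: r + 14k = 266.947 → ⌈·⌉ = 267
j=16: r + 15k = 285.447 → ⌈·⌉ = 286
j=17: r + 16k = 303.947 → ⌈·⌉ = 304
j=18: r + 17k = 322.447 → ⌈·⌉ = 323

8, 27, 45, 64, 82, 101, 119, 138, 156, 175, 193, 212, 230, 249, 267, 286, 304, 323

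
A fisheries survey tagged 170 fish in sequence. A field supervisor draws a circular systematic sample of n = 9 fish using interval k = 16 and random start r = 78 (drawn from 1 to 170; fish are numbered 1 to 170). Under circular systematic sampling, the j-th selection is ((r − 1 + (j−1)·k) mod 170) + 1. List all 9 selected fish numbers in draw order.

78, 94, 110, 126, 142, 158, 4, 20, 36

Selection 1: 78
Selection 2: 78 + 16 = 94
Selection 3: 94 + 16 = 110
Selection 4: 110 + 16 = 126
Selection 5: 126 + 16 = 142
Selection 6: 142 + 16 = 158
Selection 7: 158 + 16 = 174 → 174 − 170 = 4
Selection 8: 4 + 16 = 20
Selection 9: 20 + 16 = 36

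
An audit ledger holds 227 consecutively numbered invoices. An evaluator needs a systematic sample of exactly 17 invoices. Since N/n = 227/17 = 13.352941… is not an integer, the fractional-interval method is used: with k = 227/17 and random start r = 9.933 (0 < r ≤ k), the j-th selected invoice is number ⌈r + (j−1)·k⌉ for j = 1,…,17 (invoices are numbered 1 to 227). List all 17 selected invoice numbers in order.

10, 24, 37, 50, 64, 77, 91, 104, 117, 131, 144, 157, 171, 184, 197, 211, 224

j=1: r + 0k = 9.933 → ⌈·⌉ = 10
j=2: r + 1k = 23.285941… → ⌈·⌉ = 24
j=3: r + 2k = 36.638882… → ⌈·⌉ = 37
j=4: r + 3k = 49.991823… → ⌈·⌉ = 50
j=5: r + 4k = 63.344764… → ⌈·⌉ = 64
j=6: r + 5k = 76.697705… → ⌈·⌉ = 77
j=7: r + 6k = 90.050647… → ⌈·⌉ = 91
j=8: r + 7k = 103.403588… → ⌈·⌉ = 104
j=9: r + 8k = 116.756529… → ⌈·⌉ = 117
j=10: r + 9k = 130.109470… → ⌈·⌉ = 131
j=11: r + 10k = 143.462411… → ⌈·⌉ = 144
j=12: r + 11k = 156.815352… → ⌈·⌉ = 157
j=13: r + 12k = 170.168294… → ⌈·⌉ = 171
j=14: r + 13k = 183.521235… → ⌈·⌉ = 184
j=15: r + 14k = 196.874176… → ⌈·⌉ = 197
j=16: r + 15k = 210.227117… → ⌈·⌉ = 211
j=17: r + 16k = 223.580058… → ⌈·⌉ = 224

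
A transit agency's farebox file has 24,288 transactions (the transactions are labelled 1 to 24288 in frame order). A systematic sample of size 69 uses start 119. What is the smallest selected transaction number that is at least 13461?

13495

k = 24288/69 = 352
Steps past start: ⌈(13461 − 119)/352⌉ = ⌈13342/352⌉ = 38
Selected transaction: 119 + 38×352 = 13495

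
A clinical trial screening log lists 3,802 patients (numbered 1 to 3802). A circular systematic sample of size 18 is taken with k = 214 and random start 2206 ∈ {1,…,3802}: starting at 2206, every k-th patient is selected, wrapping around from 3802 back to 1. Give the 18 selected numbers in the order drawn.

2206, 2420, 2634, 2848, 3062, 3276, 3490, 3704, 116, 330, 544, 758, 972, 1186, 1400, 1614, 1828, 2042

Selection 1: 2206
Selection 2: 2206 + 214 = 2420
Selection 3: 2420 + 214 = 2634
Selection 4: 2634 + 214 = 2848
Selection 5: 2848 + 214 = 3062
Selection 6: 3062 + 214 = 3276
Selection 7: 3276 + 214 = 3490
Selection 8: 3490 + 214 = 3704
Selection 9: 3704 + 214 = 3918 → 3918 − 3802 = 116
Selection 10: 116 + 214 = 330
Selection 11: 330 + 214 = 544
Selection 12: 544 + 214 = 758
Selection 13: 758 + 214 = 972
Selection 14: 972 + 214 = 1186
Selection 15: 1186 + 214 = 1400
Selection 16: 1400 + 214 = 1614
Selection 17: 1614 + 214 = 1828
Selection 18: 1828 + 214 = 2042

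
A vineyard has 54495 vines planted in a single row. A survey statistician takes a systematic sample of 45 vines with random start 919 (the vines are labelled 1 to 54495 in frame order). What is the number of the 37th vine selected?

k = 54495/45 = 1211
37th selection = r + (37−1)·k = 919 + 36×1211 = 919 + 43596 = 44515

44515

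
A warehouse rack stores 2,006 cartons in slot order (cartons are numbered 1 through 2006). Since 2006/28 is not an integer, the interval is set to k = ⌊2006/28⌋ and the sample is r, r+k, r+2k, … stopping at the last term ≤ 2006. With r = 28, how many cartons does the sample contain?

28

k = ⌊2006/28⌋ = 71
Achieved size = ⌊(2006 − 28)/71⌋ + 1 = ⌊1978/71⌋ + 1 = 27 + 1 = 28
(last selection: 28 + 27×71 = 1945 ≤ 2006; next would be 2016 > 2006)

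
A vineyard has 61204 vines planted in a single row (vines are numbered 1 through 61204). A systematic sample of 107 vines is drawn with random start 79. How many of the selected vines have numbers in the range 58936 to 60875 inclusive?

k = 61204/107 = 572
First selection ≥ 58936: 79 + ⌈(58936−79)/572⌉·572 = 79 + 103×572 = 58995
Last selection ≤ 60875: 79 + ⌊(60875−79)/572⌋·572 = 79 + 106×572 = 60711
Count = 106 − 103 + 1 = 4

4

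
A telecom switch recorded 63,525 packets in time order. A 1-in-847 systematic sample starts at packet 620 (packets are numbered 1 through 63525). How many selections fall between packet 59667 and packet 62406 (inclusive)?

k = 847
First selection ≥ 59667: 620 + ⌈(59667−620)/847⌉·847 = 620 + 70×847 = 59910
Last selection ≤ 62406: 620 + ⌊(62406−620)/847⌋·847 = 620 + 72×847 = 61604
Count = 72 − 70 + 1 = 3

3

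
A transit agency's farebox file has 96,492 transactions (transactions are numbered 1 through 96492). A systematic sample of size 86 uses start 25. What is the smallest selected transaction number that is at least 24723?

25831

k = 96492/86 = 1122
Steps past start: ⌈(24723 − 25)/1122⌉ = ⌈24698/1122⌉ = 23
Selected transaction: 25 + 23×1122 = 25831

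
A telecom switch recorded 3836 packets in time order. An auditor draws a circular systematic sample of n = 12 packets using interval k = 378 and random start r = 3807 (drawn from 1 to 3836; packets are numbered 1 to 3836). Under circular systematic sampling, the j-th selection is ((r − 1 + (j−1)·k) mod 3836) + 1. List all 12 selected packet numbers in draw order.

3807, 349, 727, 1105, 1483, 1861, 2239, 2617, 2995, 3373, 3751, 293

Selection 1: 3807
Selection 2: 3807 + 378 = 4185 → 4185 − 3836 = 349
Selection 3: 349 + 378 = 727
Selection 4: 727 + 378 = 1105
Selection 5: 1105 + 378 = 1483
Selection 6: 1483 + 378 = 1861
Selection 7: 1861 + 378 = 2239
Selection 8: 2239 + 378 = 2617
Selection 9: 2617 + 378 = 2995
Selection 10: 2995 + 378 = 3373
Selection 11: 3373 + 378 = 3751
Selection 12: 3751 + 378 = 4129 → 4129 − 3836 = 293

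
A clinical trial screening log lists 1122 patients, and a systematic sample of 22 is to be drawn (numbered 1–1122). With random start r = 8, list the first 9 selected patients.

8, 59, 110, 161, 212, 263, 314, 365, 416

k = N/n = 1122/22 = 51
patient 1: 8
patient 2: 8 + 51 = 59
patient 3: 59 + 51 = 110
patient 4: 110 + 51 = 161
patient 5: 161 + 51 = 212
patient 6: 212 + 51 = 263
patient 7: 263 + 51 = 314
patient 8: 314 + 51 = 365
patient 9: 365 + 51 = 416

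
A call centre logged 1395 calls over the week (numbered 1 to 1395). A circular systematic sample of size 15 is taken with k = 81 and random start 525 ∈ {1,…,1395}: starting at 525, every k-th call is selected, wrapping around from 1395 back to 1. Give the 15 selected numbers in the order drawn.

Selection 1: 525
Selection 2: 525 + 81 = 606
Selection 3: 606 + 81 = 687
Selection 4: 687 + 81 = 768
Selection 5: 768 + 81 = 849
Selection 6: 849 + 81 = 930
Selection 7: 930 + 81 = 1011
Selection 8: 1011 + 81 = 1092
Selection 9: 1092 + 81 = 1173
Selection 10: 1173 + 81 = 1254
Selection 11: 1254 + 81 = 1335
Selection 12: 1335 + 81 = 1416 → 1416 − 1395 = 21
Selection 13: 21 + 81 = 102
Selection 14: 102 + 81 = 183
Selection 15: 183 + 81 = 264

525, 606, 687, 768, 849, 930, 1011, 1092, 1173, 1254, 1335, 21, 102, 183, 264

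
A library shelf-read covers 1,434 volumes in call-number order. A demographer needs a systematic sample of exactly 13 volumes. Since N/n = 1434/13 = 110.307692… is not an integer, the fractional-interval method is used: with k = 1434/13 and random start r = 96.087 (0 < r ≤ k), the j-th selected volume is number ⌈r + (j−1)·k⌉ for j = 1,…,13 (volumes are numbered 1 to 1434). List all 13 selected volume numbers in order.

97, 207, 317, 428, 538, 648, 758, 869, 979, 1089, 1200, 1310, 1420

j=1: r + 0k = 96.087 → ⌈·⌉ = 97
j=2: r + 1k = 206.394692… → ⌈·⌉ = 207
j=3: r + 2k = 316.702384… → ⌈·⌉ = 317
j=4: r + 3k = 427.010076… → ⌈·⌉ = 428
j=5: r + 4k = 537.317769… → ⌈·⌉ = 538
j=6: r + 5k = 647.625461… → ⌈·⌉ = 648
j=7: r + 6k = 757.933153… → ⌈·⌉ = 758
j=8: r + 7k = 868.240846… → ⌈·⌉ = 869
j=9: r + 8k = 978.548538… → ⌈·⌉ = 979
j=10: r + 9k = 1088.856230… → ⌈·⌉ = 1089
j=11: r + 10k = 1199.163923… → ⌈·⌉ = 1200
j=12: r + 11k = 1309.471615… → ⌈·⌉ = 1310
j=13: r + 12k = 1419.779307… → ⌈·⌉ = 1420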